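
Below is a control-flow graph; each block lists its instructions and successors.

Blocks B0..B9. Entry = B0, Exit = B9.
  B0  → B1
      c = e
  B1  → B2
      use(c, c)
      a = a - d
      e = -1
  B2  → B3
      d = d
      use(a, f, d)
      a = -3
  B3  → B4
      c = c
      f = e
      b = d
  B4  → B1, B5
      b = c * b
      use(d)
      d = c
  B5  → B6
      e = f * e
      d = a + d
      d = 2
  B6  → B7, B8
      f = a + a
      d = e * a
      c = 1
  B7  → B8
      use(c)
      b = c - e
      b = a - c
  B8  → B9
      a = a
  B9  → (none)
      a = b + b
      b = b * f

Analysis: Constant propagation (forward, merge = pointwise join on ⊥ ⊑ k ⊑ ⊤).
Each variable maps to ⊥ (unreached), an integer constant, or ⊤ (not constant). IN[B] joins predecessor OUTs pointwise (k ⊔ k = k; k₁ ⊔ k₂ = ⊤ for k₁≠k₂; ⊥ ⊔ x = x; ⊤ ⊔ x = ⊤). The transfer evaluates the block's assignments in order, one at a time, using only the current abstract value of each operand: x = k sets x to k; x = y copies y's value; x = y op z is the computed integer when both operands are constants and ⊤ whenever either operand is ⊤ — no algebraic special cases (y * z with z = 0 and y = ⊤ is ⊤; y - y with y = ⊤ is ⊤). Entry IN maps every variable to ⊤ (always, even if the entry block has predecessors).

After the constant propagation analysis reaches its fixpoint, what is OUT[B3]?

Answer: {a: -3, b: ⊤, c: ⊤, d: ⊤, e: -1, f: -1}

Working:
Converged values:
  B0:   IN=(all ⊤)   OUT=(all ⊤)
  B1:   IN=(all ⊤)   OUT={e:-1; rest ⊤}
  B2:   IN={e:-1; rest ⊤}   OUT={a:-3, e:-1; rest ⊤}
  B3:   IN={a:-3, e:-1; rest ⊤}   OUT={a:-3, e:-1, f:-1; rest ⊤}
  B4:   IN={a:-3, e:-1, f:-1; rest ⊤}   OUT={a:-3, e:-1, f:-1; rest ⊤}
  B5:   IN={a:-3, e:-1, f:-1; rest ⊤}   OUT={a:-3, d:2, e:1, f:-1; rest ⊤}
  B6:   IN={a:-3, d:2, e:1, f:-1; rest ⊤}   OUT={a:-3, c:1, d:-3, e:1, f:-6; rest ⊤}
  B7:   IN={a:-3, c:1, d:-3, e:1, f:-6; rest ⊤}   OUT={a:-3, b:-4, c:1, d:-3, e:1, f:-6; rest ⊤}
  B8:   IN={a:-3, c:1, d:-3, e:1, f:-6; rest ⊤}   OUT={a:-3, c:1, d:-3, e:1, f:-6; rest ⊤}
  B9:   IN={a:-3, c:1, d:-3, e:1, f:-6; rest ⊤}   OUT={c:1, d:-3, e:1, f:-6; rest ⊤}

Merge at B3: IN[B3] = OUT[B2] = {a: -3, b: ⊤, c: ⊤, d: ⊤, e: -1, f: ⊤}
Applying B3's transfer function to that IN value gives OUT[B3] (row B3 above).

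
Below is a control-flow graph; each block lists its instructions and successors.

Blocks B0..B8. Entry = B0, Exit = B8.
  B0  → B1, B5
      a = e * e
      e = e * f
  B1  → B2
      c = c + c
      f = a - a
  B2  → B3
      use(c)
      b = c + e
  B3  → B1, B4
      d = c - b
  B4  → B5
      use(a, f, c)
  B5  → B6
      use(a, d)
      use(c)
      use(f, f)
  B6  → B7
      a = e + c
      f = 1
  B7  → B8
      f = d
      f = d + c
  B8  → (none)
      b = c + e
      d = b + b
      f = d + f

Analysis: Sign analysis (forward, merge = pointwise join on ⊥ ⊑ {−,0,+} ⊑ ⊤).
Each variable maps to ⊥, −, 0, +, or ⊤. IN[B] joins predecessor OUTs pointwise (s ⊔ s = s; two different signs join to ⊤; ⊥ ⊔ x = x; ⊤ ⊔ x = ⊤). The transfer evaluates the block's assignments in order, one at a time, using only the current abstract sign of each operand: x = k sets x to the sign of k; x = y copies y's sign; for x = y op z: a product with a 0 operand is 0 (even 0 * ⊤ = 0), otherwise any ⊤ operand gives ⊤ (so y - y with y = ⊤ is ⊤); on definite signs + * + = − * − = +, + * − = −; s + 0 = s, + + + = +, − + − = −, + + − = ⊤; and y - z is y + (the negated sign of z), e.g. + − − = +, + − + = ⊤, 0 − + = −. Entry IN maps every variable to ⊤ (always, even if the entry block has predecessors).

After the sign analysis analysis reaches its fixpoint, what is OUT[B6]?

Fixpoint table:
  B0:  IN=(all ⊤)  OUT=(all ⊤)
  B1:  IN=(all ⊤)  OUT=(all ⊤)
  B2:  IN=(all ⊤)  OUT=(all ⊤)
  B3:  IN=(all ⊤)  OUT=(all ⊤)
  B4:  IN=(all ⊤)  OUT=(all ⊤)
  B5:  IN=(all ⊤)  OUT=(all ⊤)
  B6:  IN=(all ⊤)  OUT={f:+; rest ⊤}
  B7:  IN={f:+; rest ⊤}  OUT=(all ⊤)
  B8:  IN=(all ⊤)  OUT=(all ⊤)

Merge at B6: IN[B6] = OUT[B5] = {a: ⊤, b: ⊤, c: ⊤, d: ⊤, e: ⊤, f: ⊤}
Applying B6's transfer function to that IN value gives OUT[B6] (row B6 above).

Answer: {a: ⊤, b: ⊤, c: ⊤, d: ⊤, e: ⊤, f: +}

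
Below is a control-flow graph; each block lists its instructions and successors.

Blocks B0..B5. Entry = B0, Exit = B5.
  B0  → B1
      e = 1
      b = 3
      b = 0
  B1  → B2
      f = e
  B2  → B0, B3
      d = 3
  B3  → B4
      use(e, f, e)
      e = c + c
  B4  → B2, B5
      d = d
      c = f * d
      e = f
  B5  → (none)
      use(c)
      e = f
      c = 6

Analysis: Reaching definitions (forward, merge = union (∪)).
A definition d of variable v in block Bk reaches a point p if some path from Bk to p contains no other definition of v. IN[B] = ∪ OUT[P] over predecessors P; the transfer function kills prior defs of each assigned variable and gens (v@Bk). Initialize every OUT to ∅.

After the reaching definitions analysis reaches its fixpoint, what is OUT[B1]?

Fixpoint table:
  B0:  IN={b@B0, c@B4, d@B2, e@B0, e@B4, f@B1}  OUT={b@B0, c@B4, d@B2, e@B0, f@B1}
  B1:  IN={b@B0, c@B4, d@B2, e@B0, f@B1}  OUT={b@B0, c@B4, d@B2, e@B0, f@B1}
  B2:  IN={b@B0, c@B4, d@B2, d@B4, e@B0, e@B4, f@B1}  OUT={b@B0, c@B4, d@B2, e@B0, e@B4, f@B1}
  B3:  IN={b@B0, c@B4, d@B2, e@B0, e@B4, f@B1}  OUT={b@B0, c@B4, d@B2, e@B3, f@B1}
  B4:  IN={b@B0, c@B4, d@B2, e@B3, f@B1}  OUT={b@B0, c@B4, d@B4, e@B4, f@B1}
  B5:  IN={b@B0, c@B4, d@B4, e@B4, f@B1}  OUT={b@B0, c@B5, d@B4, e@B5, f@B1}

Merge at B1: IN[B1] = OUT[B0] = {b@B0, c@B4, d@B2, e@B0, f@B1}
Applying B1's transfer function to that IN value gives OUT[B1] (row B1 above).

Answer: {b@B0, c@B4, d@B2, e@B0, f@B1}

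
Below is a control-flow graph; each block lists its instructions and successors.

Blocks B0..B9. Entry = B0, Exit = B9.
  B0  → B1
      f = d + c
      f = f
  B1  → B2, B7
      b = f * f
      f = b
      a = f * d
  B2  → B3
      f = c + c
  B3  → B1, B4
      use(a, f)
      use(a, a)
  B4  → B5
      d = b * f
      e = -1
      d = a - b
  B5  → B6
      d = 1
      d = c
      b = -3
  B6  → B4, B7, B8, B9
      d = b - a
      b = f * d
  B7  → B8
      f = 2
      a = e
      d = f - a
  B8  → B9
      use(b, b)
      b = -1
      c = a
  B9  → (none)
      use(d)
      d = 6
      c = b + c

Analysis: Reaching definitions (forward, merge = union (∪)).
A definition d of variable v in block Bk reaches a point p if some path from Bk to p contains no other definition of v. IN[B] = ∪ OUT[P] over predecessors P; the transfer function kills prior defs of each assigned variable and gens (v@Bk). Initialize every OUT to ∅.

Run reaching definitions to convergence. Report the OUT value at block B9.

Converged values:
  B0: | IN={} | OUT={f@B0}
  B1: | IN={a@B1, b@B1, f@B0, f@B2} | OUT={a@B1, b@B1, f@B1}
  B2: | IN={a@B1, b@B1, f@B1} | OUT={a@B1, b@B1, f@B2}
  B3: | IN={a@B1, b@B1, f@B2} | OUT={a@B1, b@B1, f@B2}
  B4: | IN={a@B1, b@B1, b@B6, d@B6, e@B4, f@B2} | OUT={a@B1, b@B1, b@B6, d@B4, e@B4, f@B2}
  B5: | IN={a@B1, b@B1, b@B6, d@B4, e@B4, f@B2} | OUT={a@B1, b@B5, d@B5, e@B4, f@B2}
  B6: | IN={a@B1, b@B5, d@B5, e@B4, f@B2} | OUT={a@B1, b@B6, d@B6, e@B4, f@B2}
  B7: | IN={a@B1, b@B1, b@B6, d@B6, e@B4, f@B1, f@B2} | OUT={a@B7, b@B1, b@B6, d@B7, e@B4, f@B7}
  B8: | IN={a@B1, a@B7, b@B1, b@B6, d@B6, d@B7, e@B4, f@B2, f@B7} | OUT={a@B1, a@B7, b@B8, c@B8, d@B6, d@B7, e@B4, f@B2, f@B7}
  B9: | IN={a@B1, a@B7, b@B6, b@B8, c@B8, d@B6, d@B7, e@B4, f@B2, f@B7} | OUT={a@B1, a@B7, b@B6, b@B8, c@B9, d@B9, e@B4, f@B2, f@B7}

Merge at B9: IN[B9] = OUT[B6] ⊔ OUT[B8] = {a@B1, a@B7, b@B6, b@B8, c@B8, d@B6, d@B7, e@B4, f@B2, f@B7}
Applying B9's transfer function to that IN value gives OUT[B9] (row B9 above).

Answer: {a@B1, a@B7, b@B6, b@B8, c@B9, d@B9, e@B4, f@B2, f@B7}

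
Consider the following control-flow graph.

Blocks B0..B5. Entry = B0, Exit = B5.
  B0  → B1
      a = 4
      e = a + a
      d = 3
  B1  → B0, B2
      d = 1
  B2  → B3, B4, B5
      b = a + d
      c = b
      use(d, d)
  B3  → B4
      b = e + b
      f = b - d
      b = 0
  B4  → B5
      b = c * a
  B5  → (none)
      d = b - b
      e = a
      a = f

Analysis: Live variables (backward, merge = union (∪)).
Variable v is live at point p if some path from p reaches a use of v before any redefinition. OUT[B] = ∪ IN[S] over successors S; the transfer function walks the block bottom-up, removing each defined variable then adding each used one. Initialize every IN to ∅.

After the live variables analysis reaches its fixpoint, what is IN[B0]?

Per-block solution:
  B0:   IN={f}   OUT={a, e, f}
  B1:   IN={a, e, f}   OUT={a, d, e, f}
  B2:   IN={a, d, e, f}   OUT={a, b, c, d, e, f}
  B3:   IN={a, b, c, d, e}   OUT={a, c, f}
  B4:   IN={a, c, f}   OUT={a, b, f}
  B5:   IN={a, b, f}   OUT={}

Merge at B0: OUT[B0] = IN[B1] = {a, e, f}
Applying B0's transfer function to that OUT value gives IN[B0] (row B0 above).

Answer: {f}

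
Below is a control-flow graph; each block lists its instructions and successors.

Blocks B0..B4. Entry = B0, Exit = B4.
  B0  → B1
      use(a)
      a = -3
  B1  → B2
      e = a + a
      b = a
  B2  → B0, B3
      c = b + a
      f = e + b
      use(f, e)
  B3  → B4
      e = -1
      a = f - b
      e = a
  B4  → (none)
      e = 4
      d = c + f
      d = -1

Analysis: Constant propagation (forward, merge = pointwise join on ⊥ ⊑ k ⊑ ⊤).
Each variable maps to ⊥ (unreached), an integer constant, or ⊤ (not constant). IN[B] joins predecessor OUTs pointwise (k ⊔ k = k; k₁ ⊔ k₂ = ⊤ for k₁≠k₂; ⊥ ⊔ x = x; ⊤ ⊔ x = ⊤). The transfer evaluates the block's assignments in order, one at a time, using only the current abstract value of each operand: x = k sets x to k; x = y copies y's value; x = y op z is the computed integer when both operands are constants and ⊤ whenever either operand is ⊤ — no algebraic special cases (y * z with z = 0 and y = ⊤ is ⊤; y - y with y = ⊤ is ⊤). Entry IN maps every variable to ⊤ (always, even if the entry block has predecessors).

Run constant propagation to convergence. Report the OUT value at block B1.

Answer: {a: -3, b: -3, c: ⊤, d: ⊤, e: -6, f: ⊤}

Trace:
Fixpoint table:
  B0: | IN=(all ⊤) | OUT={a:-3; rest ⊤}
  B1: | IN={a:-3; rest ⊤} | OUT={a:-3, b:-3, e:-6; rest ⊤}
  B2: | IN={a:-3, b:-3, e:-6; rest ⊤} | OUT={a:-3, b:-3, c:-6, e:-6, f:-9; rest ⊤}
  B3: | IN={a:-3, b:-3, c:-6, e:-6, f:-9; rest ⊤} | OUT={a:-6, b:-3, c:-6, e:-6, f:-9; rest ⊤}
  B4: | IN={a:-6, b:-3, c:-6, e:-6, f:-9; rest ⊤} | OUT={a:-6, b:-3, c:-6, d:-1, e:4, f:-9; rest ⊤}

Merge at B1: IN[B1] = OUT[B0] = {a: -3, b: ⊤, c: ⊤, d: ⊤, e: ⊤, f: ⊤}
Applying B1's transfer function to that IN value gives OUT[B1] (row B1 above).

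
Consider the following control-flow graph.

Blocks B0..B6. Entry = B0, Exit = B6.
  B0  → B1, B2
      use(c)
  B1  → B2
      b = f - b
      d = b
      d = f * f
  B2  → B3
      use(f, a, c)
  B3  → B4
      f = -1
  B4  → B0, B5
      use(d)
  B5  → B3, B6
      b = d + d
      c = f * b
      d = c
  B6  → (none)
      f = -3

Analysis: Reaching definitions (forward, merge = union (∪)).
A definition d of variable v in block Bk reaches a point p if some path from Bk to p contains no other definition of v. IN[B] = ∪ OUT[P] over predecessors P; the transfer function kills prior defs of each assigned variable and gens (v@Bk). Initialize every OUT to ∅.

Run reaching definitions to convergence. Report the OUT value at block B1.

Answer: {b@B1, c@B5, d@B1, f@B3}

Working:
Per-block solution:
  B0:  IN={b@B1, b@B5, c@B5, d@B1, d@B5, f@B3}  OUT={b@B1, b@B5, c@B5, d@B1, d@B5, f@B3}
  B1:  IN={b@B1, b@B5, c@B5, d@B1, d@B5, f@B3}  OUT={b@B1, c@B5, d@B1, f@B3}
  B2:  IN={b@B1, b@B5, c@B5, d@B1, d@B5, f@B3}  OUT={b@B1, b@B5, c@B5, d@B1, d@B5, f@B3}
  B3:  IN={b@B1, b@B5, c@B5, d@B1, d@B5, f@B3}  OUT={b@B1, b@B5, c@B5, d@B1, d@B5, f@B3}
  B4:  IN={b@B1, b@B5, c@B5, d@B1, d@B5, f@B3}  OUT={b@B1, b@B5, c@B5, d@B1, d@B5, f@B3}
  B5:  IN={b@B1, b@B5, c@B5, d@B1, d@B5, f@B3}  OUT={b@B5, c@B5, d@B5, f@B3}
  B6:  IN={b@B5, c@B5, d@B5, f@B3}  OUT={b@B5, c@B5, d@B5, f@B6}

Merge at B1: IN[B1] = OUT[B0] = {b@B1, b@B5, c@B5, d@B1, d@B5, f@B3}
Applying B1's transfer function to that IN value gives OUT[B1] (row B1 above).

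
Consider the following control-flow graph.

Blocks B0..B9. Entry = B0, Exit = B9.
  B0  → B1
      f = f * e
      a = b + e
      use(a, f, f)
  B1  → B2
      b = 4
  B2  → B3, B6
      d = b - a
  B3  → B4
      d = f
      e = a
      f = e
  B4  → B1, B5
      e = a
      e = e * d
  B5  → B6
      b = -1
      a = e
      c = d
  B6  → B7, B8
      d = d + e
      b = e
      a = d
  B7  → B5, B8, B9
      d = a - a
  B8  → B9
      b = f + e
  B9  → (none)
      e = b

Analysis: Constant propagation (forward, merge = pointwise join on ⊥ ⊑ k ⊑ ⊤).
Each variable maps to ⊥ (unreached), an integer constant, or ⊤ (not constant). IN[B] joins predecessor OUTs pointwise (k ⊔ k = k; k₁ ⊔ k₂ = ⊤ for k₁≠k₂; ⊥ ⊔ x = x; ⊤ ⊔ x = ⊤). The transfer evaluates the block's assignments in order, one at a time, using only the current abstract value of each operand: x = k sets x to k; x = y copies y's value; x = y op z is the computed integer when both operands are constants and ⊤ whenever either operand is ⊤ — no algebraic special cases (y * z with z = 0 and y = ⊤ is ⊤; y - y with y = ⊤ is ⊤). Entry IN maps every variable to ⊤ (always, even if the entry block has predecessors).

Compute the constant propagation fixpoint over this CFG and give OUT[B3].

Answer: {a: ⊤, b: 4, c: ⊤, d: ⊤, e: ⊤, f: ⊤}

Trace:
Fixpoint table:
  B0:  IN=(all ⊤)  OUT=(all ⊤)
  B1:  IN=(all ⊤)  OUT={b:4; rest ⊤}
  B2:  IN={b:4; rest ⊤}  OUT={b:4; rest ⊤}
  B3:  IN={b:4; rest ⊤}  OUT={b:4; rest ⊤}
  B4:  IN={b:4; rest ⊤}  OUT={b:4; rest ⊤}
  B5:  IN=(all ⊤)  OUT={b:-1; rest ⊤}
  B6:  IN=(all ⊤)  OUT=(all ⊤)
  B7:  IN=(all ⊤)  OUT=(all ⊤)
  B8:  IN=(all ⊤)  OUT=(all ⊤)
  B9:  IN=(all ⊤)  OUT=(all ⊤)

Merge at B3: IN[B3] = OUT[B2] = {a: ⊤, b: 4, c: ⊤, d: ⊤, e: ⊤, f: ⊤}
Applying B3's transfer function to that IN value gives OUT[B3] (row B3 above).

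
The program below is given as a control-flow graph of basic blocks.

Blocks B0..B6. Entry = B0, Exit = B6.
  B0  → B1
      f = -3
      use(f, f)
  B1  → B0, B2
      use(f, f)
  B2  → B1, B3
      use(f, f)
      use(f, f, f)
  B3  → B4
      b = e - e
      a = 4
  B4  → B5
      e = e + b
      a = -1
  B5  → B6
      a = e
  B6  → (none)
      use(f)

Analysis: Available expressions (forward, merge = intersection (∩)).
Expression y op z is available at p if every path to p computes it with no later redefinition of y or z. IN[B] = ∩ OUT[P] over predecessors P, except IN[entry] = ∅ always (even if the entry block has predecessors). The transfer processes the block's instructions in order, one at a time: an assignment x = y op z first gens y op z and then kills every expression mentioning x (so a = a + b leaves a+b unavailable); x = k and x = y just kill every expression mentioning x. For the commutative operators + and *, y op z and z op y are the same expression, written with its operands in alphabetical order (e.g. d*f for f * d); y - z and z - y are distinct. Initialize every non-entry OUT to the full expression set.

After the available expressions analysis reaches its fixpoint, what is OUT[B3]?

Converged values:
  B0:   IN={}   OUT={}
  B1:   IN={}   OUT={}
  B2:   IN={}   OUT={}
  B3:   IN={}   OUT={e-e}
  B4:   IN={e-e}   OUT={}
  B5:   IN={}   OUT={}
  B6:   IN={}   OUT={}

Merge at B3: IN[B3] = OUT[B2] = {}
Applying B3's transfer function to that IN value gives OUT[B3] (row B3 above).

Answer: {e-e}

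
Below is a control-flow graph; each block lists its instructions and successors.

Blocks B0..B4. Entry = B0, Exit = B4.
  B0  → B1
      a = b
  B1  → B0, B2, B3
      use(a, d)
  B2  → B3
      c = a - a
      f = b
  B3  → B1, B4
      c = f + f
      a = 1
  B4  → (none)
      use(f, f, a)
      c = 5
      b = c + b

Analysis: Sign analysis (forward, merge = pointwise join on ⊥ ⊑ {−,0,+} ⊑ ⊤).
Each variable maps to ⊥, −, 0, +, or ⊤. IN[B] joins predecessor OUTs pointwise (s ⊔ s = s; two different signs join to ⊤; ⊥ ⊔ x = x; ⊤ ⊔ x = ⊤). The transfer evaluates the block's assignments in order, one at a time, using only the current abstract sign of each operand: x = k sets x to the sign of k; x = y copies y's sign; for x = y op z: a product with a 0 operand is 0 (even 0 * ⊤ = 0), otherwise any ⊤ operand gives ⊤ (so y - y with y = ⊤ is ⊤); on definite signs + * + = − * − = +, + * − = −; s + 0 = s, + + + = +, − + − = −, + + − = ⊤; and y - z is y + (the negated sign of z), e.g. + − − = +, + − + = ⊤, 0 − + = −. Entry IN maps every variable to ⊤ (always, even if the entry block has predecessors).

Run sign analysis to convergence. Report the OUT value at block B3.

Answer: {a: +, b: ⊤, c: ⊤, d: ⊤, e: ⊤, f: ⊤}

Working:
Converged values:
  B0:   IN=(all ⊤)   OUT=(all ⊤)
  B1:   IN=(all ⊤)   OUT=(all ⊤)
  B2:   IN=(all ⊤)   OUT=(all ⊤)
  B3:   IN=(all ⊤)   OUT={a:+; rest ⊤}
  B4:   IN={a:+; rest ⊤}   OUT={a:+, c:+; rest ⊤}

Merge at B3: IN[B3] = OUT[B1] ⊔ OUT[B2] = {a: ⊤, b: ⊤, c: ⊤, d: ⊤, e: ⊤, f: ⊤}
Applying B3's transfer function to that IN value gives OUT[B3] (row B3 above).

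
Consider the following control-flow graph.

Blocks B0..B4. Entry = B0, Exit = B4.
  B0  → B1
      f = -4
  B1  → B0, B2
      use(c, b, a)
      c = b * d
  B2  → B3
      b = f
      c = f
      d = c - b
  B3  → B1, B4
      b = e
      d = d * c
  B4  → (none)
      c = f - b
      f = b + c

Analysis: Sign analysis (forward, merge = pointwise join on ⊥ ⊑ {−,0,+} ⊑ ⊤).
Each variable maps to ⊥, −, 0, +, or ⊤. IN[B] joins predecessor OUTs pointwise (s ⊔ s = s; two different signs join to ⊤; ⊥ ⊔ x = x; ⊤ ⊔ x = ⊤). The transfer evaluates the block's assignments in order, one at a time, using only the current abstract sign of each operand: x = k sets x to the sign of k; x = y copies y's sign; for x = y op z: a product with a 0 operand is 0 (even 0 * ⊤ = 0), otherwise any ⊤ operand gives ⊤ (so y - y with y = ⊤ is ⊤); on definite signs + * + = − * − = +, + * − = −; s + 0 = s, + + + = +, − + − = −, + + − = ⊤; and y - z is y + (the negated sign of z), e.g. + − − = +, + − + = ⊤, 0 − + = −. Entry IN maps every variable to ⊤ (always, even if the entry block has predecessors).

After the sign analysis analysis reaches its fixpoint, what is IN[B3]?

Per-block solution:
  B0:  IN=(all ⊤)  OUT={f:-; rest ⊤}
  B1:  IN={f:-; rest ⊤}  OUT={f:-; rest ⊤}
  B2:  IN={f:-; rest ⊤}  OUT={b:-, c:-, f:-; rest ⊤}
  B3:  IN={b:-, c:-, f:-; rest ⊤}  OUT={c:-, f:-; rest ⊤}
  B4:  IN={c:-, f:-; rest ⊤}  OUT=(all ⊤)

Merge at B3: IN[B3] = OUT[B2] = {a: ⊤, b: -, c: -, d: ⊤, e: ⊤, f: -}

Answer: {a: ⊤, b: -, c: -, d: ⊤, e: ⊤, f: -}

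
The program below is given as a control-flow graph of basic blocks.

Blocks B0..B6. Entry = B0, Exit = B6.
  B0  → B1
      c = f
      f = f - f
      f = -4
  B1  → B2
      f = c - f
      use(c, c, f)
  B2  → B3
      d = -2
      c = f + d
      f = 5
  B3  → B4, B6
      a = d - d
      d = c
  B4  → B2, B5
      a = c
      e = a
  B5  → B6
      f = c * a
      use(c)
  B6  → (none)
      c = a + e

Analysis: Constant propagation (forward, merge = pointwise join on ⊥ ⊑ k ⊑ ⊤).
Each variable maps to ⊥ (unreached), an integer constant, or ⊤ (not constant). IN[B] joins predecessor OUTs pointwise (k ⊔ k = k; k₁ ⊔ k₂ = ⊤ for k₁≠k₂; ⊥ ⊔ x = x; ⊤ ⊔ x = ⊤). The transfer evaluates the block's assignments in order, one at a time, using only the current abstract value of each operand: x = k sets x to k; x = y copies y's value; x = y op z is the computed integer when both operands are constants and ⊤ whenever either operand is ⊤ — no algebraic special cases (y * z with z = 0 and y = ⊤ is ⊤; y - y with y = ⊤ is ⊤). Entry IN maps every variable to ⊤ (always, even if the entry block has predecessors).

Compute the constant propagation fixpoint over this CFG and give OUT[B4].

Answer: {a: ⊤, b: ⊤, c: ⊤, d: ⊤, e: ⊤, f: 5}

Derivation:
Fixpoint table:
  B0: | IN=(all ⊤) | OUT={f:-4; rest ⊤}
  B1: | IN={f:-4; rest ⊤} | OUT=(all ⊤)
  B2: | IN=(all ⊤) | OUT={d:-2, f:5; rest ⊤}
  B3: | IN={d:-2, f:5; rest ⊤} | OUT={a:0, f:5; rest ⊤}
  B4: | IN={a:0, f:5; rest ⊤} | OUT={f:5; rest ⊤}
  B5: | IN={f:5; rest ⊤} | OUT=(all ⊤)
  B6: | IN=(all ⊤) | OUT=(all ⊤)

Merge at B4: IN[B4] = OUT[B3] = {a: 0, b: ⊤, c: ⊤, d: ⊤, e: ⊤, f: 5}
Applying B4's transfer function to that IN value gives OUT[B4] (row B4 above).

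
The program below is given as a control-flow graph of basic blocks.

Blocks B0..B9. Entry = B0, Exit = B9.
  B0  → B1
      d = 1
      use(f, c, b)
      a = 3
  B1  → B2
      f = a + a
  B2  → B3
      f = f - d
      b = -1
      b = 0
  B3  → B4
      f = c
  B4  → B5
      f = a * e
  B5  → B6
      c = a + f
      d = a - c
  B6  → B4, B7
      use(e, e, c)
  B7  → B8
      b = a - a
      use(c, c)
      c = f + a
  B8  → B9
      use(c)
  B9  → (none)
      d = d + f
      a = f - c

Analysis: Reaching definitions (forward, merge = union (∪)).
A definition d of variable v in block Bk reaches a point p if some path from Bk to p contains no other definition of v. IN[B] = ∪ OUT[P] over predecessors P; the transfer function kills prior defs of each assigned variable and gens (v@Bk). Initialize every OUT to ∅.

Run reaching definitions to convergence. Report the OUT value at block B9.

Answer: {a@B9, b@B7, c@B7, d@B9, f@B4}

Working:
Per-block solution:
  B0: | IN={} | OUT={a@B0, d@B0}
  B1: | IN={a@B0, d@B0} | OUT={a@B0, d@B0, f@B1}
  B2: | IN={a@B0, d@B0, f@B1} | OUT={a@B0, b@B2, d@B0, f@B2}
  B3: | IN={a@B0, b@B2, d@B0, f@B2} | OUT={a@B0, b@B2, d@B0, f@B3}
  B4: | IN={a@B0, b@B2, c@B5, d@B0, d@B5, f@B3, f@B4} | OUT={a@B0, b@B2, c@B5, d@B0, d@B5, f@B4}
  B5: | IN={a@B0, b@B2, c@B5, d@B0, d@B5, f@B4} | OUT={a@B0, b@B2, c@B5, d@B5, f@B4}
  B6: | IN={a@B0, b@B2, c@B5, d@B5, f@B4} | OUT={a@B0, b@B2, c@B5, d@B5, f@B4}
  B7: | IN={a@B0, b@B2, c@B5, d@B5, f@B4} | OUT={a@B0, b@B7, c@B7, d@B5, f@B4}
  B8: | IN={a@B0, b@B7, c@B7, d@B5, f@B4} | OUT={a@B0, b@B7, c@B7, d@B5, f@B4}
  B9: | IN={a@B0, b@B7, c@B7, d@B5, f@B4} | OUT={a@B9, b@B7, c@B7, d@B9, f@B4}

Merge at B9: IN[B9] = OUT[B8] = {a@B0, b@B7, c@B7, d@B5, f@B4}
Applying B9's transfer function to that IN value gives OUT[B9] (row B9 above).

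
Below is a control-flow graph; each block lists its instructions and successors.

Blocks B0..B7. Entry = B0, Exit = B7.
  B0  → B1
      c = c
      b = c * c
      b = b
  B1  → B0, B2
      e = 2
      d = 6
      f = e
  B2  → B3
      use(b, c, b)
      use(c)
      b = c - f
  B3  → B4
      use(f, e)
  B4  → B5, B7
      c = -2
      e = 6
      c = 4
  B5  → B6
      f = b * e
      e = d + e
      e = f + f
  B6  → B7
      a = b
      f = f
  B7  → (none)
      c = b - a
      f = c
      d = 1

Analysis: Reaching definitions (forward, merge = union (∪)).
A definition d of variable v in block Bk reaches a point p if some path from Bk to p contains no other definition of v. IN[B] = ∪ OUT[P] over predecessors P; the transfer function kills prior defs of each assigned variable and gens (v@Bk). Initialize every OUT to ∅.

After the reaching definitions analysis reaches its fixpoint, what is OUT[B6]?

Answer: {a@B6, b@B2, c@B4, d@B1, e@B5, f@B6}

Derivation:
Fixpoint table:
  B0: | IN={b@B0, c@B0, d@B1, e@B1, f@B1} | OUT={b@B0, c@B0, d@B1, e@B1, f@B1}
  B1: | IN={b@B0, c@B0, d@B1, e@B1, f@B1} | OUT={b@B0, c@B0, d@B1, e@B1, f@B1}
  B2: | IN={b@B0, c@B0, d@B1, e@B1, f@B1} | OUT={b@B2, c@B0, d@B1, e@B1, f@B1}
  B3: | IN={b@B2, c@B0, d@B1, e@B1, f@B1} | OUT={b@B2, c@B0, d@B1, e@B1, f@B1}
  B4: | IN={b@B2, c@B0, d@B1, e@B1, f@B1} | OUT={b@B2, c@B4, d@B1, e@B4, f@B1}
  B5: | IN={b@B2, c@B4, d@B1, e@B4, f@B1} | OUT={b@B2, c@B4, d@B1, e@B5, f@B5}
  B6: | IN={b@B2, c@B4, d@B1, e@B5, f@B5} | OUT={a@B6, b@B2, c@B4, d@B1, e@B5, f@B6}
  B7: | IN={a@B6, b@B2, c@B4, d@B1, e@B4, e@B5, f@B1, f@B6} | OUT={a@B6, b@B2, c@B7, d@B7, e@B4, e@B5, f@B7}

Merge at B6: IN[B6] = OUT[B5] = {b@B2, c@B4, d@B1, e@B5, f@B5}
Applying B6's transfer function to that IN value gives OUT[B6] (row B6 above).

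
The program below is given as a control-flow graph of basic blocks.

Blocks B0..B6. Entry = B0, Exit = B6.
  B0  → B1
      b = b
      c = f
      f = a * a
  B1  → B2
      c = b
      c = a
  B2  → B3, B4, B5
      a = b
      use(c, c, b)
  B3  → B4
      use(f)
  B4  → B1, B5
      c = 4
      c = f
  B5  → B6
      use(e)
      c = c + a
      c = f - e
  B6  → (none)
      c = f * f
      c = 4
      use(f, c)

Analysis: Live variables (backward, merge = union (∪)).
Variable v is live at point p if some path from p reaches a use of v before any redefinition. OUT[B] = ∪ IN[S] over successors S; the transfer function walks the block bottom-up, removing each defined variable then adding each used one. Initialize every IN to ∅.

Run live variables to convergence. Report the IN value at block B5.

Per-block solution:
  B0:  IN={a, b, e, f}  OUT={a, b, e, f}
  B1:  IN={a, b, e, f}  OUT={b, c, e, f}
  B2:  IN={b, c, e, f}  OUT={a, b, c, e, f}
  B3:  IN={a, b, e, f}  OUT={a, b, e, f}
  B4:  IN={a, b, e, f}  OUT={a, b, c, e, f}
  B5:  IN={a, c, e, f}  OUT={f}
  B6:  IN={f}  OUT={}

Merge at B5: OUT[B5] = IN[B6] = {f}
Applying B5's transfer function to that OUT value gives IN[B5] (row B5 above).

Answer: {a, c, e, f}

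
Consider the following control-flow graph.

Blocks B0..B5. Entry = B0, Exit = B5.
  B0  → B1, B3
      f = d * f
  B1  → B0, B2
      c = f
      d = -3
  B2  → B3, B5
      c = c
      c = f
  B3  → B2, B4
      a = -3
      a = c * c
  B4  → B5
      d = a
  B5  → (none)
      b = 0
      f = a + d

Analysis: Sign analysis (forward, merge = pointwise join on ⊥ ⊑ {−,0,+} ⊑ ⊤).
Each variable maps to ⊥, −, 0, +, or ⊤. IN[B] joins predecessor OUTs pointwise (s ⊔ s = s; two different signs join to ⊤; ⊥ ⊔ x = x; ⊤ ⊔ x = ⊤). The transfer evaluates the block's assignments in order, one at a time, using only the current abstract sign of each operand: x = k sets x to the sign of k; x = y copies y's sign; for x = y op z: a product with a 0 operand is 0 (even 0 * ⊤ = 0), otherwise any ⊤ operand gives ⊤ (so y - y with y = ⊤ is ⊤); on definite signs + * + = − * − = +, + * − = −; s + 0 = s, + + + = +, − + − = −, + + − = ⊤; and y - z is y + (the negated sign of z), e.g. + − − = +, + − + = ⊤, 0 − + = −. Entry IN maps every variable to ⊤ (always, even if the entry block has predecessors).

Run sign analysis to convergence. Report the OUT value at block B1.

Per-block solution:
  B0:   IN=(all ⊤)   OUT=(all ⊤)
  B1:   IN=(all ⊤)   OUT={d:-; rest ⊤}
  B2:   IN=(all ⊤)   OUT=(all ⊤)
  B3:   IN=(all ⊤)   OUT=(all ⊤)
  B4:   IN=(all ⊤)   OUT=(all ⊤)
  B5:   IN=(all ⊤)   OUT={b:0; rest ⊤}

Merge at B1: IN[B1] = OUT[B0] = {a: ⊤, b: ⊤, c: ⊤, d: ⊤, e: ⊤, f: ⊤}
Applying B1's transfer function to that IN value gives OUT[B1] (row B1 above).

Answer: {a: ⊤, b: ⊤, c: ⊤, d: -, e: ⊤, f: ⊤}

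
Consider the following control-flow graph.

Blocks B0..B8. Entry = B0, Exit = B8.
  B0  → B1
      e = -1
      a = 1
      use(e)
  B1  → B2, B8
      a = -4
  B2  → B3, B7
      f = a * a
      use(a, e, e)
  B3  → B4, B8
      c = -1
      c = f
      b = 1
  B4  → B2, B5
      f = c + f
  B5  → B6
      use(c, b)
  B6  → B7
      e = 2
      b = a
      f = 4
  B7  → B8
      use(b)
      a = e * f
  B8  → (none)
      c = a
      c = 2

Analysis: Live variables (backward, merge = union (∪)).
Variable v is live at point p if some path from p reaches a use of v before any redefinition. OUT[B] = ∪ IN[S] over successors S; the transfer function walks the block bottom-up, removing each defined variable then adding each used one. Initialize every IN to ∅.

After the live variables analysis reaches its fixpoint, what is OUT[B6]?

Answer: {b, e, f}

Working:
Per-block solution:
  B0: | IN={b} | OUT={b, e}
  B1: | IN={b, e} | OUT={a, b, e}
  B2: | IN={a, b, e} | OUT={a, b, e, f}
  B3: | IN={a, e, f} | OUT={a, b, c, e, f}
  B4: | IN={a, b, c, e, f} | OUT={a, b, c, e}
  B5: | IN={a, b, c} | OUT={a}
  B6: | IN={a} | OUT={b, e, f}
  B7: | IN={b, e, f} | OUT={a}
  B8: | IN={a} | OUT={}

Merge at B6: OUT[B6] = IN[B7] = {b, e, f}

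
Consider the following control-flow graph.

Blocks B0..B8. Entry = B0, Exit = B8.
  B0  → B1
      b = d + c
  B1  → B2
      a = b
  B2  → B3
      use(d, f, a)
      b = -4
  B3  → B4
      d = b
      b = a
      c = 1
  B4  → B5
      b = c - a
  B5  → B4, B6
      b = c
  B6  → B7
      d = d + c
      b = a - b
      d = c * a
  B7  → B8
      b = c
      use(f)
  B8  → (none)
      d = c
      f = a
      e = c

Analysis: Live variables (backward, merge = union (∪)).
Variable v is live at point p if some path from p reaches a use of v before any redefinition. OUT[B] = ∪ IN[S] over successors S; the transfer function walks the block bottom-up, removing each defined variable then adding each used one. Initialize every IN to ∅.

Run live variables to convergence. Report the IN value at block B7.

Per-block solution:
  B0:  IN={c, d, f}  OUT={b, d, f}
  B1:  IN={b, d, f}  OUT={a, d, f}
  B2:  IN={a, d, f}  OUT={a, b, f}
  B3:  IN={a, b, f}  OUT={a, c, d, f}
  B4:  IN={a, c, d, f}  OUT={a, c, d, f}
  B5:  IN={a, c, d, f}  OUT={a, b, c, d, f}
  B6:  IN={a, b, c, d, f}  OUT={a, c, f}
  B7:  IN={a, c, f}  OUT={a, c}
  B8:  IN={a, c}  OUT={}

Merge at B7: OUT[B7] = IN[B8] = {a, c}
Applying B7's transfer function to that OUT value gives IN[B7] (row B7 above).

Answer: {a, c, f}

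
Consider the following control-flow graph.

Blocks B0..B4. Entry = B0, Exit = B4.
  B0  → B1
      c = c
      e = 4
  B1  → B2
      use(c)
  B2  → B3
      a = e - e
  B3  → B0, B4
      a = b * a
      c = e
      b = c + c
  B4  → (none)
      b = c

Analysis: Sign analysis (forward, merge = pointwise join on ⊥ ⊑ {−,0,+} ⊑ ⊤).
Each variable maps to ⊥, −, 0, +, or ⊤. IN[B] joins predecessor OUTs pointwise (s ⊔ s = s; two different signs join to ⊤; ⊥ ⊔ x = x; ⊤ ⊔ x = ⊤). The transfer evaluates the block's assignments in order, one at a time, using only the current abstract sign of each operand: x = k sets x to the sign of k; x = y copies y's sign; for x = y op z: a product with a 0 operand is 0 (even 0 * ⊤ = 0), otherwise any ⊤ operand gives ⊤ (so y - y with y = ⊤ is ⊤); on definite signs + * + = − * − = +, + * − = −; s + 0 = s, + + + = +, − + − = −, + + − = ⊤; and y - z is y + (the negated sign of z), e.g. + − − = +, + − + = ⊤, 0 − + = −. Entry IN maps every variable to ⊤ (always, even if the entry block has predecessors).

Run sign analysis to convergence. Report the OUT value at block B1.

Fixpoint table:
  B0:  IN=(all ⊤)  OUT={e:+; rest ⊤}
  B1:  IN={e:+; rest ⊤}  OUT={e:+; rest ⊤}
  B2:  IN={e:+; rest ⊤}  OUT={e:+; rest ⊤}
  B3:  IN={e:+; rest ⊤}  OUT={b:+, c:+, e:+; rest ⊤}
  B4:  IN={b:+, c:+, e:+; rest ⊤}  OUT={b:+, c:+, e:+; rest ⊤}

Merge at B1: IN[B1] = OUT[B0] = {a: ⊤, b: ⊤, c: ⊤, d: ⊤, e: +, f: ⊤}
Applying B1's transfer function to that IN value gives OUT[B1] (row B1 above).

Answer: {a: ⊤, b: ⊤, c: ⊤, d: ⊤, e: +, f: ⊤}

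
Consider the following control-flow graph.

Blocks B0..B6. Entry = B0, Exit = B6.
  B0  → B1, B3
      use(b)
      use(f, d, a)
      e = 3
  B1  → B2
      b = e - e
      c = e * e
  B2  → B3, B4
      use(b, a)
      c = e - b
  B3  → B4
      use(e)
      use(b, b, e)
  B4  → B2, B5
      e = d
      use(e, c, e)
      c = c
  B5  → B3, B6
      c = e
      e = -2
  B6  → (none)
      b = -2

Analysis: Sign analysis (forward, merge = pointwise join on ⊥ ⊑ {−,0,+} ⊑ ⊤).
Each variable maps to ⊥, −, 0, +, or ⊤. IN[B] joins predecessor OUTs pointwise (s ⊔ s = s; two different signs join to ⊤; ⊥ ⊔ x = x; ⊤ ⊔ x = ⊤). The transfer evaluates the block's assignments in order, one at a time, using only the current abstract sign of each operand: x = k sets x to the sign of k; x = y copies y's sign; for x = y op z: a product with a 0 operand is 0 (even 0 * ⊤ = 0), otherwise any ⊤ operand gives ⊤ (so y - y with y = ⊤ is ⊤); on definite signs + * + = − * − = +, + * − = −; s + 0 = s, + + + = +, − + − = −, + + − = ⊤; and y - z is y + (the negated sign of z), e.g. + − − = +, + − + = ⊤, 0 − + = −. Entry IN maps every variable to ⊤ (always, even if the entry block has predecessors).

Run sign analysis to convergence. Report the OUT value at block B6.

Converged values:
  B0:  IN=(all ⊤)  OUT={e:+; rest ⊤}
  B1:  IN={e:+; rest ⊤}  OUT={c:+, e:+; rest ⊤}
  B2:  IN=(all ⊤)  OUT=(all ⊤)
  B3:  IN=(all ⊤)  OUT=(all ⊤)
  B4:  IN=(all ⊤)  OUT=(all ⊤)
  B5:  IN=(all ⊤)  OUT={e:-; rest ⊤}
  B6:  IN={e:-; rest ⊤}  OUT={b:-, e:-; rest ⊤}

Merge at B6: IN[B6] = OUT[B5] = {a: ⊤, b: ⊤, c: ⊤, d: ⊤, e: -, f: ⊤}
Applying B6's transfer function to that IN value gives OUT[B6] (row B6 above).

Answer: {a: ⊤, b: -, c: ⊤, d: ⊤, e: -, f: ⊤}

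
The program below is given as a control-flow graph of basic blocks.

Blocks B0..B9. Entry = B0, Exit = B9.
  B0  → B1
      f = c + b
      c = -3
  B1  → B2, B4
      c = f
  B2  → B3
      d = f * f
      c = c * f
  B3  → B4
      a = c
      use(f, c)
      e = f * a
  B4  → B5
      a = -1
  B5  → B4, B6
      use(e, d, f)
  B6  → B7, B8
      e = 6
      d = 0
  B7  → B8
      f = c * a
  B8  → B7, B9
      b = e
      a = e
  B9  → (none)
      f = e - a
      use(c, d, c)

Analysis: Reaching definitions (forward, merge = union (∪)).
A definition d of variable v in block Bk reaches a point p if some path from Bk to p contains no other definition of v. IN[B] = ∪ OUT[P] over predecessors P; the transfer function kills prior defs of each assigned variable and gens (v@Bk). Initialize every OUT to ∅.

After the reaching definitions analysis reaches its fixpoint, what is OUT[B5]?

Converged values:
  B0:   IN={}   OUT={c@B0, f@B0}
  B1:   IN={c@B0, f@B0}   OUT={c@B1, f@B0}
  B2:   IN={c@B1, f@B0}   OUT={c@B2, d@B2, f@B0}
  B3:   IN={c@B2, d@B2, f@B0}   OUT={a@B3, c@B2, d@B2, e@B3, f@B0}
  B4:   IN={a@B3, a@B4, c@B1, c@B2, d@B2, e@B3, f@B0}   OUT={a@B4, c@B1, c@B2, d@B2, e@B3, f@B0}
  B5:   IN={a@B4, c@B1, c@B2, d@B2, e@B3, f@B0}   OUT={a@B4, c@B1, c@B2, d@B2, e@B3, f@B0}
  B6:   IN={a@B4, c@B1, c@B2, d@B2, e@B3, f@B0}   OUT={a@B4, c@B1, c@B2, d@B6, e@B6, f@B0}
  B7:   IN={a@B4, a@B8, b@B8, c@B1, c@B2, d@B6, e@B6, f@B0, f@B7}   OUT={a@B4, a@B8, b@B8, c@B1, c@B2, d@B6, e@B6, f@B7}
  B8:   IN={a@B4, a@B8, b@B8, c@B1, c@B2, d@B6, e@B6, f@B0, f@B7}   OUT={a@B8, b@B8, c@B1, c@B2, d@B6, e@B6, f@B0, f@B7}
  B9:   IN={a@B8, b@B8, c@B1, c@B2, d@B6, e@B6, f@B0, f@B7}   OUT={a@B8, b@B8, c@B1, c@B2, d@B6, e@B6, f@B9}

Merge at B5: IN[B5] = OUT[B4] = {a@B4, c@B1, c@B2, d@B2, e@B3, f@B0}
Applying B5's transfer function to that IN value gives OUT[B5] (row B5 above).

Answer: {a@B4, c@B1, c@B2, d@B2, e@B3, f@B0}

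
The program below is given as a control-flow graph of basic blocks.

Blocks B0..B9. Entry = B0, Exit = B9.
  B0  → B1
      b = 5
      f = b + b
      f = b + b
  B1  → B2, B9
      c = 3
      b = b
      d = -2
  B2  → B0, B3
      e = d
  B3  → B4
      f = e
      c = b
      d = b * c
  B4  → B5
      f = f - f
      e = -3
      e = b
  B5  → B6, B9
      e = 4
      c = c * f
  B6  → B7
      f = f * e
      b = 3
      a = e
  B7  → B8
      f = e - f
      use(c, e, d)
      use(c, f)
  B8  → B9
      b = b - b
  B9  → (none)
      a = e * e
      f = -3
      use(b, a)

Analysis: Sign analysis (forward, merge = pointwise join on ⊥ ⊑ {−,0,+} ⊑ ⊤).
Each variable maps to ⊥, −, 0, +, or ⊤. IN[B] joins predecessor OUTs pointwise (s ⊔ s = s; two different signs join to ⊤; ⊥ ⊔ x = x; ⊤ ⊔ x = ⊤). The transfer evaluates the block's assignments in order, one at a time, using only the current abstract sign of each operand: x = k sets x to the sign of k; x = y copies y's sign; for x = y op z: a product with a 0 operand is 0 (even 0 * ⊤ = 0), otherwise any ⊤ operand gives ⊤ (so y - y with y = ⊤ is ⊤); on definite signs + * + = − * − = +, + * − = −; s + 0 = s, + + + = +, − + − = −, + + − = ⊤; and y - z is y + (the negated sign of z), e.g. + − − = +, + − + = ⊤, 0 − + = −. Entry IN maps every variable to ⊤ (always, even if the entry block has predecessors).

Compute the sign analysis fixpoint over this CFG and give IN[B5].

Answer: {a: ⊤, b: +, c: +, d: +, e: +, f: ⊤}

Trace:
Per-block solution:
  B0: | IN=(all ⊤) | OUT={b:+, f:+; rest ⊤}
  B1: | IN={b:+, f:+; rest ⊤} | OUT={b:+, c:+, d:-, f:+; rest ⊤}
  B2: | IN={b:+, c:+, d:-, f:+; rest ⊤} | OUT={b:+, c:+, d:-, e:-, f:+; rest ⊤}
  B3: | IN={b:+, c:+, d:-, e:-, f:+; rest ⊤} | OUT={b:+, c:+, d:+, e:-, f:-; rest ⊤}
  B4: | IN={b:+, c:+, d:+, e:-, f:-; rest ⊤} | OUT={b:+, c:+, d:+, e:+; rest ⊤}
  B5: | IN={b:+, c:+, d:+, e:+; rest ⊤} | OUT={b:+, d:+, e:+; rest ⊤}
  B6: | IN={b:+, d:+, e:+; rest ⊤} | OUT={a:+, b:+, d:+, e:+; rest ⊤}
  B7: | IN={a:+, b:+, d:+, e:+; rest ⊤} | OUT={a:+, b:+, d:+, e:+; rest ⊤}
  B8: | IN={a:+, b:+, d:+, e:+; rest ⊤} | OUT={a:+, d:+, e:+; rest ⊤}
  B9: | IN=(all ⊤) | OUT={f:-; rest ⊤}

Merge at B5: IN[B5] = OUT[B4] = {a: ⊤, b: +, c: +, d: +, e: +, f: ⊤}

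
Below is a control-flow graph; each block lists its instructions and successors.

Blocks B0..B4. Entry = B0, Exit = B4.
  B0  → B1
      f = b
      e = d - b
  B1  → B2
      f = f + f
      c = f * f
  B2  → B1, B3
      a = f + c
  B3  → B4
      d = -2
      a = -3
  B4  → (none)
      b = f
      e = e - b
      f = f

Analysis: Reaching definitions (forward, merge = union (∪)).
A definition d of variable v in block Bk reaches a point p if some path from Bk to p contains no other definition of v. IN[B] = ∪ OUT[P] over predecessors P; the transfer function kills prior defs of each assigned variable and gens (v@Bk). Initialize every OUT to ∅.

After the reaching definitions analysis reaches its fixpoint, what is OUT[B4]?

Converged values:
  B0: | IN={} | OUT={e@B0, f@B0}
  B1: | IN={a@B2, c@B1, e@B0, f@B0, f@B1} | OUT={a@B2, c@B1, e@B0, f@B1}
  B2: | IN={a@B2, c@B1, e@B0, f@B1} | OUT={a@B2, c@B1, e@B0, f@B1}
  B3: | IN={a@B2, c@B1, e@B0, f@B1} | OUT={a@B3, c@B1, d@B3, e@B0, f@B1}
  B4: | IN={a@B3, c@B1, d@B3, e@B0, f@B1} | OUT={a@B3, b@B4, c@B1, d@B3, e@B4, f@B4}

Merge at B4: IN[B4] = OUT[B3] = {a@B3, c@B1, d@B3, e@B0, f@B1}
Applying B4's transfer function to that IN value gives OUT[B4] (row B4 above).

Answer: {a@B3, b@B4, c@B1, d@B3, e@B4, f@B4}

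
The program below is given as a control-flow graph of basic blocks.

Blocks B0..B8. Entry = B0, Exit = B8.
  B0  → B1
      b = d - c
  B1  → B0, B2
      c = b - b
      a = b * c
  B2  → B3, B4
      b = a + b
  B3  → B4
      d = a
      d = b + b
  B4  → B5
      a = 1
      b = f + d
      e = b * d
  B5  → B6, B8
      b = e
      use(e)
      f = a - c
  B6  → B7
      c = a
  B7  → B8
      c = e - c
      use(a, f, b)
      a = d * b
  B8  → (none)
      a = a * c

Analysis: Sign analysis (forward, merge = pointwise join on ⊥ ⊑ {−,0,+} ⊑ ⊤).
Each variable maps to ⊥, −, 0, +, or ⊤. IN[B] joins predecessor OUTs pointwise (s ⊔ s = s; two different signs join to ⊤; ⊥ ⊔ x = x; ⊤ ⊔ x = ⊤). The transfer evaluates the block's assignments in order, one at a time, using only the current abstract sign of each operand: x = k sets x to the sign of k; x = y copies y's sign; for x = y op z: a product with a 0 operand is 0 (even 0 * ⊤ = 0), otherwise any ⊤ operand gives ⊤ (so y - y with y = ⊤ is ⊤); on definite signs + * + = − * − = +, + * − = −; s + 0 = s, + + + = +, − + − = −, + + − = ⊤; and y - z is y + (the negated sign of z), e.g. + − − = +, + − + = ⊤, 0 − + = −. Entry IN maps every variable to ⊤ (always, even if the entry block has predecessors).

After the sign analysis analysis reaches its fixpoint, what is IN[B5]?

Per-block solution:
  B0:  IN=(all ⊤)  OUT=(all ⊤)
  B1:  IN=(all ⊤)  OUT=(all ⊤)
  B2:  IN=(all ⊤)  OUT=(all ⊤)
  B3:  IN=(all ⊤)  OUT=(all ⊤)
  B4:  IN=(all ⊤)  OUT={a:+; rest ⊤}
  B5:  IN={a:+; rest ⊤}  OUT={a:+; rest ⊤}
  B6:  IN={a:+; rest ⊤}  OUT={a:+, c:+; rest ⊤}
  B7:  IN={a:+, c:+; rest ⊤}  OUT=(all ⊤)
  B8:  IN=(all ⊤)  OUT=(all ⊤)

Merge at B5: IN[B5] = OUT[B4] = {a: +, b: ⊤, c: ⊤, d: ⊤, e: ⊤, f: ⊤}

Answer: {a: +, b: ⊤, c: ⊤, d: ⊤, e: ⊤, f: ⊤}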